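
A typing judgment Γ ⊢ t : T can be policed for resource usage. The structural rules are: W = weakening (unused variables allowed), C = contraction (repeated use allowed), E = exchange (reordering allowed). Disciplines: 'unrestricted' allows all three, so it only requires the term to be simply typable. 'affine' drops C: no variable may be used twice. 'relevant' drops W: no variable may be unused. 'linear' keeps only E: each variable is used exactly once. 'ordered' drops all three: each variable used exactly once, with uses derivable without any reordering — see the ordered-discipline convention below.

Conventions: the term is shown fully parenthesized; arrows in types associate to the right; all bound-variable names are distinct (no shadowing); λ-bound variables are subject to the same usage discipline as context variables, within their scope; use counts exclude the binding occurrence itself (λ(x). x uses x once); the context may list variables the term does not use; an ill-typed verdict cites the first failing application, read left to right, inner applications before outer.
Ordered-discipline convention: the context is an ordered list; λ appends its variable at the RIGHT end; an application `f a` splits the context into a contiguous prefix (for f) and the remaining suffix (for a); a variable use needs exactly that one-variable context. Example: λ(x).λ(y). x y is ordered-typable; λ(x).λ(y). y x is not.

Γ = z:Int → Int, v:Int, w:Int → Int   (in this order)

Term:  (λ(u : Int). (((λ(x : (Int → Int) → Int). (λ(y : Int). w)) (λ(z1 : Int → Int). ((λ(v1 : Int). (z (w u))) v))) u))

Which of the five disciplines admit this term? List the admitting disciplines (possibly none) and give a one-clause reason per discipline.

accepted by: unrestricted
counts: z=1; v=1; w=2; u (λ-bound)=2; x (λ-bound)=0; y (λ-bound)=0; z1 (λ-bound)=0; v1 (λ-bound)=0
uses in reading order: w, z, w, u, v, u
typing: the term checks, with type Int → Int → Int
ordered: ✗ — w ×2, u ×2 used more than once (contraction); x, y, z1, v1 left unused
linear: ✗ — w ×2, u ×2 used more than once (contraction); x, y, z1, v1 left unused
affine: ✗ — w ×2, u ×2 used more than once (contraction)
relevant: ✗ — x, y, z1, v1 left unused
unrestricted: ✓ — simply typable at Int → Int → Int; W, C, E all held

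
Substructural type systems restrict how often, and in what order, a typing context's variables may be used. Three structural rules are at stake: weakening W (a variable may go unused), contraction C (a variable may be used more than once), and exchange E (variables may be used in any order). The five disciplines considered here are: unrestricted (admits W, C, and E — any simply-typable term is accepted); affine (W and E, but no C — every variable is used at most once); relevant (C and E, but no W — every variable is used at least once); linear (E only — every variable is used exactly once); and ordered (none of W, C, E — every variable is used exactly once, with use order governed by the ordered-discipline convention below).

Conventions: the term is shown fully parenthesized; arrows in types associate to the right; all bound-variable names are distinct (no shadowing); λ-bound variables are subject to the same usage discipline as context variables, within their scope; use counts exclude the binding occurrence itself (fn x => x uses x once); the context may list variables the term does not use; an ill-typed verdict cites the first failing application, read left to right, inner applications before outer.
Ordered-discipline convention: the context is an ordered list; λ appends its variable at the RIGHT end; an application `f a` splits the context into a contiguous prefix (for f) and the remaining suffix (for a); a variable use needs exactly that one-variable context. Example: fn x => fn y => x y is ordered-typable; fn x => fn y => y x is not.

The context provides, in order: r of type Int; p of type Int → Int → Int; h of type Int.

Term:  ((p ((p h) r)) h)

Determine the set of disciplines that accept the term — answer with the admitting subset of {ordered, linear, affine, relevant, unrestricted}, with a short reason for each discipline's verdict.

accepted by: relevant, unrestricted
variable uses: r: 1; p: 2; h: 2
use order (left to right): p, p, h, r, h
typing: the term checks, with type Int
ordered: ✗, repeated use of p ×2, h ×2
linear: ✗, repeated use of p ×2, h ×2
affine: ✗, repeated use of p ×2, h ×2
relevant: ✓, r, p, h: all used, weakening unneeded
unrestricted: ✓, typability at Int is all that's needed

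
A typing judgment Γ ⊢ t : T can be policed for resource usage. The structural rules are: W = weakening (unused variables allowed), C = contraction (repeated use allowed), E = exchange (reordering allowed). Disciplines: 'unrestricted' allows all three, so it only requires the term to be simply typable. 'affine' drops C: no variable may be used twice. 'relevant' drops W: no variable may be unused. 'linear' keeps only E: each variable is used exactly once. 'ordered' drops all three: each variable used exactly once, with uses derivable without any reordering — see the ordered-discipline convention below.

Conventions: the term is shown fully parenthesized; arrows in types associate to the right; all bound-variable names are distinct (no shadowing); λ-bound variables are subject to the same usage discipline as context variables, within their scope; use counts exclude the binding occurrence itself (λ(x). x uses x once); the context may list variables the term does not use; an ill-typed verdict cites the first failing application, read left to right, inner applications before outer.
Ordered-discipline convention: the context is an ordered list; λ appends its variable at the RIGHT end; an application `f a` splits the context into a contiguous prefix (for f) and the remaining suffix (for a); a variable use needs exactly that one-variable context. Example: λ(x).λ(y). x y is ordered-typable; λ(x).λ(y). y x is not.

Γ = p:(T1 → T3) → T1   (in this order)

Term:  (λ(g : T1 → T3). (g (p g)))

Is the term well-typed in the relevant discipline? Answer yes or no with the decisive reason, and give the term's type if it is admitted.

yes — none of p, g goes unused; term : (T1 → T3) → T3
use counts: p ×1, g (bound) ×2
use order (left to right): g, p, g
typing: well-typed — term : (T1 → T3) → T3
across the five disciplines: ordered ✗ · linear ✗ · affine ✗ · relevant ✓ · unrestricted ✓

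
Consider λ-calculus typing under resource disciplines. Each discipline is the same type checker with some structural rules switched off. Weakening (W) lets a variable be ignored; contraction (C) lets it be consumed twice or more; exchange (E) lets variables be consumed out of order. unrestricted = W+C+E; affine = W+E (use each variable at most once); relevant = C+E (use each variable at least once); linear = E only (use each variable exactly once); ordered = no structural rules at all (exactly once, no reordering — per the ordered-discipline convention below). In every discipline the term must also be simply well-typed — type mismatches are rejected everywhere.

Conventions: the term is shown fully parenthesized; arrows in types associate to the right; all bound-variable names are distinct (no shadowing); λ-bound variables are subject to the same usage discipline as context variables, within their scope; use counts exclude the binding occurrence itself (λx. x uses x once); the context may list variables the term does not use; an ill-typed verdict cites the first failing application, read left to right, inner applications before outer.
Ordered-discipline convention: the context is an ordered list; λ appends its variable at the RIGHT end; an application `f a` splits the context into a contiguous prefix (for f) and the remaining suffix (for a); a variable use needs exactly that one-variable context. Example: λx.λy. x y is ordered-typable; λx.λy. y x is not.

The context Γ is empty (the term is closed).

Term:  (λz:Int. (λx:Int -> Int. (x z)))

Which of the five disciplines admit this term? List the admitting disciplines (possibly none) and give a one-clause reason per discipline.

admitted in: linear, affine, relevant, unrestricted
variable uses: z (bound): 1×; x (bound): 1×
left-to-right use order: x, z
typing: the term checks, with type Int -> (Int -> Int) -> Int
ordered: ✗, no contiguous prefix/suffix split fits x, z
linear: ✓, each of z, x used exactly once
affine: ✓, at most one use each (z, x)
relevant: ✓, none of z, x goes unused
unrestricted: ✓, typability at Int -> (Int -> Int) -> Int is all that's needed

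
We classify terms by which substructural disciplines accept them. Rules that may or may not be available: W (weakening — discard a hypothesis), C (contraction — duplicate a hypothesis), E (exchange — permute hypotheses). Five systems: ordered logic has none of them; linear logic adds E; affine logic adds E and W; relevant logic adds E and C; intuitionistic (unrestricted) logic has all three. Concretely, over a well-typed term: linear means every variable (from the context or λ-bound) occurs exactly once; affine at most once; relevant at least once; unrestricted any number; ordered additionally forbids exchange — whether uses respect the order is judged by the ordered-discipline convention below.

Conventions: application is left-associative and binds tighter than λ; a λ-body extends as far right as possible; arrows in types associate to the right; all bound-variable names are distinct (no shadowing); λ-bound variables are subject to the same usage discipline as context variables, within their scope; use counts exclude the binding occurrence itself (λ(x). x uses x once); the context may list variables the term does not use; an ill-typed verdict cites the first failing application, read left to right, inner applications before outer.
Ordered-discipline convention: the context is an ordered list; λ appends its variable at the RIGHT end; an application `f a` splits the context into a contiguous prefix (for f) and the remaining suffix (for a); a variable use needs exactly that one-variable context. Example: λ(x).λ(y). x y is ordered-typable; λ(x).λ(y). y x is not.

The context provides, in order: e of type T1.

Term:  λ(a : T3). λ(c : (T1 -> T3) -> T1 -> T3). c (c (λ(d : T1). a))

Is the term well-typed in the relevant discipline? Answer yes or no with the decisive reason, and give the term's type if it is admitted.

no — e, d left unused
counts: e=0, a (λ-bound)=1, c (λ-bound)=2, d (λ-bound)=0
use order (left to right): c, c, a
typing: the term checks, with type T3 -> ((T1 -> T3) -> T1 -> T3) -> T1 -> T3
per-discipline verdicts: ordered ✗, linear ✗, affine ✗, relevant ✗, unrestricted ✓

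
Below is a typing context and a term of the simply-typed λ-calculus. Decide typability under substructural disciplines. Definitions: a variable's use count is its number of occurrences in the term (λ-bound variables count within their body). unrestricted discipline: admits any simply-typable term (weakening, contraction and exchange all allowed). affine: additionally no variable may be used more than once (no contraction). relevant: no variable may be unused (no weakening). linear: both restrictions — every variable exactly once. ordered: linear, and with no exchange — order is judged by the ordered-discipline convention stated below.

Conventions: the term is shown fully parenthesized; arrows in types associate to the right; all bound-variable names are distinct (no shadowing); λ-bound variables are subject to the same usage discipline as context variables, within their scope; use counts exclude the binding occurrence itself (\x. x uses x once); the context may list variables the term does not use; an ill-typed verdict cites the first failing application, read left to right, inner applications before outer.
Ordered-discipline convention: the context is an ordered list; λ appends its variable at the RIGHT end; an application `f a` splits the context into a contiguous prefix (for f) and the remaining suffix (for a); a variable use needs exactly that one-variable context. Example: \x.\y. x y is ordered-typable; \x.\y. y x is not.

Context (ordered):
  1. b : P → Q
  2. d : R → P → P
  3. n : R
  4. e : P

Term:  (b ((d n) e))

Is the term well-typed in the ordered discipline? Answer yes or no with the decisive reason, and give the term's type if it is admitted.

yes — b, d, n, e: once each, no exchange needed; term : Q
variable uses: b=1, d=1, n=1, e=1
left-to-right use order: b, d, n, e
typing: well-typed at Q
per-discipline verdicts: ordered ✓; linear ✓; affine ✓; relevant ✓; unrestricted ✓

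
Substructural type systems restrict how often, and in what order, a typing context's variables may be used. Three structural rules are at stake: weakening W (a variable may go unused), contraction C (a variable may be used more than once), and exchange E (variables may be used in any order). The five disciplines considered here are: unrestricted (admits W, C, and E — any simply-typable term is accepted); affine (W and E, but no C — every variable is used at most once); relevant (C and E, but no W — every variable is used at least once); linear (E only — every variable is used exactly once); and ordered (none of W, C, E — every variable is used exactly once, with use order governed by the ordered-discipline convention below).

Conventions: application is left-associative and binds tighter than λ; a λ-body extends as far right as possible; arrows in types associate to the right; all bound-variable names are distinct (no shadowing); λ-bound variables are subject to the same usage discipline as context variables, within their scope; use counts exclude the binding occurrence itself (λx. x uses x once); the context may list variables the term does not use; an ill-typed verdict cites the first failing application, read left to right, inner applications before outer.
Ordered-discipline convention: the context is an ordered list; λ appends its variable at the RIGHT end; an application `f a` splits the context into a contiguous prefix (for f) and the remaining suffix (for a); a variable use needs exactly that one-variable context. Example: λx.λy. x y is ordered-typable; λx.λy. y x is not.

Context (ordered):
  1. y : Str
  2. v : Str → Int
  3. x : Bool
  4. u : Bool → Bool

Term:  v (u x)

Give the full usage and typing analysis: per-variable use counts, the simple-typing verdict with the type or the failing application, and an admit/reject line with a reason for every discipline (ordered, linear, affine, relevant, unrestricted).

variable uses: y: 0, v: 1, x: 1, u: 1
left-to-right use order: v, u, x
typing: ill-typed: a function awaiting Str gets Bool
ordered: ✗ — a type mismatch blocks all five
linear: ✗ — the type mismatch rejects it
affine: ✗ — not simply typable
relevant: ✗ — fails simple typing
unrestricted: ✗ — a type mismatch blocks all five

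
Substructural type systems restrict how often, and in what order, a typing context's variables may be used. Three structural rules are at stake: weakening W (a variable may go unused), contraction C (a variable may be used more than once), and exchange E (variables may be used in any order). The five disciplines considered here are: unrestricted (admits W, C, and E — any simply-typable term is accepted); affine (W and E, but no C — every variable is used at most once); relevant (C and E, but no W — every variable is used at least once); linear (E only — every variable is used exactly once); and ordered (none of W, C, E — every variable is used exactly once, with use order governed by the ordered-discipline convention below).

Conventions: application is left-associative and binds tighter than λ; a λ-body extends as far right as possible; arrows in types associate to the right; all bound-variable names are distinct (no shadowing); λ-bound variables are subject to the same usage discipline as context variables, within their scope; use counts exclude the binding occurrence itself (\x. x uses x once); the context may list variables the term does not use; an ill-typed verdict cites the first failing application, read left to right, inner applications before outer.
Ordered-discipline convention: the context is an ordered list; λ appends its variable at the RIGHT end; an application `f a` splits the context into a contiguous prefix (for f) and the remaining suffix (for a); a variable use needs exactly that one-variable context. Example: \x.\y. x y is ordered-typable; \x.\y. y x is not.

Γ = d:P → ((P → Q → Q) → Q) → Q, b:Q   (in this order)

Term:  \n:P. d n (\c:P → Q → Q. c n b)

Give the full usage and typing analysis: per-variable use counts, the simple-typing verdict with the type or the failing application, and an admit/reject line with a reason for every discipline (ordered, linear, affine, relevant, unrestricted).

counts: d: 1; b: 1; n [bound]: 2; c [bound]: 1
uses in reading order: d, n, c, n, b
typing: well-typed — term : P → Q
ordered: ✗, needs contraction — n ×2
linear: ✗, needs contraction — n ×2
affine: ✗, needs contraction — n ×2
relevant: ✓, d, b, n, c: all used, weakening unneeded
unrestricted: ✓, type-checks (P → Q) and nothing is barred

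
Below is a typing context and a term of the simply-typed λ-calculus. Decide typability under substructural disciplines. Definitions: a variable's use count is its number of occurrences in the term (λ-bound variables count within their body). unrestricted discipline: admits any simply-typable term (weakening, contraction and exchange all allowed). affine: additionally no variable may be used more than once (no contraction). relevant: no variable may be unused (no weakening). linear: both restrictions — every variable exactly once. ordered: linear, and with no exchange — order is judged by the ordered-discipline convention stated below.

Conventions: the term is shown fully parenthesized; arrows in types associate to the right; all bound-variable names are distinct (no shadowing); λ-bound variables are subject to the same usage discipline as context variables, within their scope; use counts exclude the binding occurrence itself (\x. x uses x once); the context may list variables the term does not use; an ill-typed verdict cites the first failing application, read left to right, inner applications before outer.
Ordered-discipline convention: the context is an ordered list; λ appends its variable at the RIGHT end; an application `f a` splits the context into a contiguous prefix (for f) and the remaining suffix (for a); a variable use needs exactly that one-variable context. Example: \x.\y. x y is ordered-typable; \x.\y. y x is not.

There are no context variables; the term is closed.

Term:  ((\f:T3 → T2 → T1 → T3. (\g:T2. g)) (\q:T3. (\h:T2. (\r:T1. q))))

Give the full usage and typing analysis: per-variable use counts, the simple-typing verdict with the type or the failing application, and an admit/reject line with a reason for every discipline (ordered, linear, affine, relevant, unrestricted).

usage: f (λ-bound): 0, g (λ-bound): 1, q (λ-bound): 1, h (λ-bound): 0, r (λ-bound): 0
use order (left to right): g, q
typing: the term checks, with type T2 → T2
ordered ✗ (f, h, r left unused)
linear ✗ (f, h, r left unused)
affine ✓ (none of f, g, q, h, r used more than once)
relevant ✗ (f, h, r left unused)
unrestricted ✓ (well-typed at T2 → T2; no restrictions here)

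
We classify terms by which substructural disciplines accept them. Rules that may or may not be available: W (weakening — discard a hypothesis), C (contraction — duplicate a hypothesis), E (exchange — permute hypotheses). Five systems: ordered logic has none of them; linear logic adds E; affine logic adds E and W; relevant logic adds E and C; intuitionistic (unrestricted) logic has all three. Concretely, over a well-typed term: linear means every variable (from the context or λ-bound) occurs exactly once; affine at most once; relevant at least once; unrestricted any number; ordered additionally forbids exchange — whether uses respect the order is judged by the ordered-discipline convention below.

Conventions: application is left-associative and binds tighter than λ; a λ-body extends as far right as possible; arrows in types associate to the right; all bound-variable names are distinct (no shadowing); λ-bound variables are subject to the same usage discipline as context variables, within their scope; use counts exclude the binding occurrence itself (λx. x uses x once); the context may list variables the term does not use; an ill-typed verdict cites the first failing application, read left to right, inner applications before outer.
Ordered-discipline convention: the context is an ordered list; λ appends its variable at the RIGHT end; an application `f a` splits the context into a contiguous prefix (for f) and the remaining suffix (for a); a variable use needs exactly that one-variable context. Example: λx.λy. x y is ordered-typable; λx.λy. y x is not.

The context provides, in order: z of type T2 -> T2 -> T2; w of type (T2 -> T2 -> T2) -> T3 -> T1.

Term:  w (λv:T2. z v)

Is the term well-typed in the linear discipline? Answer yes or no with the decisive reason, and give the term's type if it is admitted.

yes — single use per variable (z, w, v); term : T3 -> T1
use counts: z: 1×; w: 1×; v (bound): 1×
uses in reading order: w, z, v
typing: well-typed — term : T3 -> T1
all disciplines: ordered ✗ | linear ✓ | affine ✓ | relevant ✓ | unrestricted ✓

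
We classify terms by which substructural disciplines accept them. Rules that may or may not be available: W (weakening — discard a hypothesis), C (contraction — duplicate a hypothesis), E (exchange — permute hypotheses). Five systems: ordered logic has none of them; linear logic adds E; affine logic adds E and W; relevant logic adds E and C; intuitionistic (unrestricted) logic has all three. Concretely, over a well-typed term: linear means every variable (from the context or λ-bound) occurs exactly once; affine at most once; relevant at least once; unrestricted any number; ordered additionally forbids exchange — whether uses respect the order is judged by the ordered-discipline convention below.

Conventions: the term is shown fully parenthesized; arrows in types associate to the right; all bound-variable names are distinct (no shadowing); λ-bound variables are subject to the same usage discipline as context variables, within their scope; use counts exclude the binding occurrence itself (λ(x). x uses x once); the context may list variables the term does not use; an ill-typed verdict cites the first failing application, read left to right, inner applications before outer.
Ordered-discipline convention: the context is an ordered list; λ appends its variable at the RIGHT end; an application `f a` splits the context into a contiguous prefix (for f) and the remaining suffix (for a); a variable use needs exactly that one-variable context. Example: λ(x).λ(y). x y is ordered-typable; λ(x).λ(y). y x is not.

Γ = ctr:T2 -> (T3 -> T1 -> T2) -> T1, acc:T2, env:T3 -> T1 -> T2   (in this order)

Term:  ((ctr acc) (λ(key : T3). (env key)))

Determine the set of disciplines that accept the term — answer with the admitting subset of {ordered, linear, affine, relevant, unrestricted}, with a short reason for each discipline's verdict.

admitted by: ordered, linear, affine, relevant, unrestricted
variable uses: ctr ×1; acc ×1; env ×1; key (λ-bound) ×1
use order (left to right): ctr, acc, env, key
typing: ✓ — T1
ordered: ✓ — one use each (ctr, acc, env, key); ordered split holds
linear: ✓ — single use per variable (ctr, acc, env, key)
affine: ✓ — ctr, acc, env, key: no repeats, contraction unneeded
relevant: ✓ — none of ctr, acc, env, key goes unused
unrestricted: ✓ — typability at T1 is all that's needed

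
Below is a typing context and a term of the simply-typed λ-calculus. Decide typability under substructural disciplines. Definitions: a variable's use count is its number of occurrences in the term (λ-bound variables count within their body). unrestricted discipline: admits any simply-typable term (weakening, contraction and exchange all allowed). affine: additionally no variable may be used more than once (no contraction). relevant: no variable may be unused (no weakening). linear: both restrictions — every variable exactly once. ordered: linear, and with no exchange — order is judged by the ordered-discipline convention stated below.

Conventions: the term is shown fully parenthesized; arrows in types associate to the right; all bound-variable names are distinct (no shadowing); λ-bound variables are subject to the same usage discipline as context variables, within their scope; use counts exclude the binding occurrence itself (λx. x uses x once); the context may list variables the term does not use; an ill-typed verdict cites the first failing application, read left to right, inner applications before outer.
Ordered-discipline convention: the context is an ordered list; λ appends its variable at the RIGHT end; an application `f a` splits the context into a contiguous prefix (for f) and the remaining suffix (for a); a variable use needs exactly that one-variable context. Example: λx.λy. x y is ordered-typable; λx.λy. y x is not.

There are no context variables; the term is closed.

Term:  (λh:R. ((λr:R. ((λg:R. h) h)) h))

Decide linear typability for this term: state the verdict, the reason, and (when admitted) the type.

no — h ×3 used more than once (contraction); r, g never used (weakening)
usage: h (λ-bound)=3; r (λ-bound)=0; g (λ-bound)=0
uses in reading order: h, h, h
typing: ✓ — R → R
across the five disciplines: ordered ✗, linear ✗, affine ✗, relevant ✗, unrestricted ✓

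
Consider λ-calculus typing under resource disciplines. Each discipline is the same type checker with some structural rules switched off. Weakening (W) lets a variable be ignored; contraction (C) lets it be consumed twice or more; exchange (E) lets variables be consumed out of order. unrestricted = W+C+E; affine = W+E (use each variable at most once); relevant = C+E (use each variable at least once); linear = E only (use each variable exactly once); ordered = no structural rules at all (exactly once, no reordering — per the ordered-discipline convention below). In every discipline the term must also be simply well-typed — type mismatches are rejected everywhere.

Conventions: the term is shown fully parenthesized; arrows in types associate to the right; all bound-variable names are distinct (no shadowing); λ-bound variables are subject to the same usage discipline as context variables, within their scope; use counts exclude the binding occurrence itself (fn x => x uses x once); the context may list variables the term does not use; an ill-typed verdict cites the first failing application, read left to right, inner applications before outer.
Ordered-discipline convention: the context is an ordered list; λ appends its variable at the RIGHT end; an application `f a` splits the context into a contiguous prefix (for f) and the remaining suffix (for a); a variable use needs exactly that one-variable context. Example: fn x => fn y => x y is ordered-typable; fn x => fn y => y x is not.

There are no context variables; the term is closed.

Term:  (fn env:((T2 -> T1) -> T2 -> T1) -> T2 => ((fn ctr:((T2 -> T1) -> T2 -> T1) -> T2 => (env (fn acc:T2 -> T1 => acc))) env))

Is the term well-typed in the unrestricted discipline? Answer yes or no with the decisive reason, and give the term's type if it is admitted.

yes — typability at (((T2 -> T1) -> T2 -> T1) -> T2) -> T2 is all that's needed; term : (((T2 -> T1) -> T2 -> T1) -> T2) -> T2
use counts: env (bound) ×2, ctr (bound) ×0, acc (bound) ×1
left-to-right use order: env, acc, env
typing: well-typed at (((T2 -> T1) -> T2 -> T1) -> T2) -> T2
summary: ordered ✗; linear ✗; affine ✗; relevant ✗; unrestricted ✓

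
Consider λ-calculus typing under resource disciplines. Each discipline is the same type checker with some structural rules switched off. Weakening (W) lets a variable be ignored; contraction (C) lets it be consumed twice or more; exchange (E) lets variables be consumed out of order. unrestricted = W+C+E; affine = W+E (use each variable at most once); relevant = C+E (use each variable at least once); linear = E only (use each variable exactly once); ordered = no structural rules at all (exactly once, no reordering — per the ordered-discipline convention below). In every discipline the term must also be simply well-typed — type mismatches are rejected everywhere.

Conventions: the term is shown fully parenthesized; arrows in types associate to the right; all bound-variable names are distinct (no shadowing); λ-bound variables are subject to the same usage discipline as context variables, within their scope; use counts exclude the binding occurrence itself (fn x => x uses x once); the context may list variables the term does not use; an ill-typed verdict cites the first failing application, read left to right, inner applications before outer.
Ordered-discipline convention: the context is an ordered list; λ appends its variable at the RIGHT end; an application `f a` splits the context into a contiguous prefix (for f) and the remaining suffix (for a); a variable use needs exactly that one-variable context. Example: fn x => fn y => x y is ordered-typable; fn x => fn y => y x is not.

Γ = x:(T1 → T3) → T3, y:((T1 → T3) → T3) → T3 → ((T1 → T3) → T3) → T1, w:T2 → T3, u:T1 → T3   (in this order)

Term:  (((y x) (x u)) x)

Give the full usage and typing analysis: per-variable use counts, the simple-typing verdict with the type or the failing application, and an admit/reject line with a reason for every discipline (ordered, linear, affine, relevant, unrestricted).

variable uses: x=3, y=1, w=0, u=1
uses in reading order: y, x, x, u, x
typing: well-typed at T1
ordered: ✗ — uses contraction: x ×3; needs weakening: w unused
linear: ✗ — uses contraction: x ×3; needs weakening: w unused
affine: ✗ — uses contraction: x ×3
relevant: ✗ — needs weakening: w unused
unrestricted: ✓ — typability at T1 is all that's needed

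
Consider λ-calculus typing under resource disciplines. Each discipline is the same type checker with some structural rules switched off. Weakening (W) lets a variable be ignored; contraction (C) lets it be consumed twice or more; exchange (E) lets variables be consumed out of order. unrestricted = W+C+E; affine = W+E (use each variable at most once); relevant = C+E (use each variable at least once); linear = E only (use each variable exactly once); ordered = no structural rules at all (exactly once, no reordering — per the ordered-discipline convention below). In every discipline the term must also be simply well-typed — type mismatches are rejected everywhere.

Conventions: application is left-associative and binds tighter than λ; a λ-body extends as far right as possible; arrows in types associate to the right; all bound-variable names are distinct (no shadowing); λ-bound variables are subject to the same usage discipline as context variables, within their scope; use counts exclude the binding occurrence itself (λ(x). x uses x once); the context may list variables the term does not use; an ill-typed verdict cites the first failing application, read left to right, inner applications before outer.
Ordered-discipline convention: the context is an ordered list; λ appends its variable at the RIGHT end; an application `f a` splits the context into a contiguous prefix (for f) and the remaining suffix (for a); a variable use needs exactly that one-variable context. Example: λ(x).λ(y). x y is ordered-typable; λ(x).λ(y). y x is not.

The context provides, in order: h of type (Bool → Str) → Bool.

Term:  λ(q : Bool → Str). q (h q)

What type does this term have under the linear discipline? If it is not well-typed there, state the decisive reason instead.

not well-typed under linear — repeated use of q ×2
counts: h ×1, q [bound] ×2
uses in reading order: q, h, q
typing: well-typed at (Bool → Str) → Str
summary: ordered ✗ · linear ✗ · affine ✗ · relevant ✓ · unrestricted ✓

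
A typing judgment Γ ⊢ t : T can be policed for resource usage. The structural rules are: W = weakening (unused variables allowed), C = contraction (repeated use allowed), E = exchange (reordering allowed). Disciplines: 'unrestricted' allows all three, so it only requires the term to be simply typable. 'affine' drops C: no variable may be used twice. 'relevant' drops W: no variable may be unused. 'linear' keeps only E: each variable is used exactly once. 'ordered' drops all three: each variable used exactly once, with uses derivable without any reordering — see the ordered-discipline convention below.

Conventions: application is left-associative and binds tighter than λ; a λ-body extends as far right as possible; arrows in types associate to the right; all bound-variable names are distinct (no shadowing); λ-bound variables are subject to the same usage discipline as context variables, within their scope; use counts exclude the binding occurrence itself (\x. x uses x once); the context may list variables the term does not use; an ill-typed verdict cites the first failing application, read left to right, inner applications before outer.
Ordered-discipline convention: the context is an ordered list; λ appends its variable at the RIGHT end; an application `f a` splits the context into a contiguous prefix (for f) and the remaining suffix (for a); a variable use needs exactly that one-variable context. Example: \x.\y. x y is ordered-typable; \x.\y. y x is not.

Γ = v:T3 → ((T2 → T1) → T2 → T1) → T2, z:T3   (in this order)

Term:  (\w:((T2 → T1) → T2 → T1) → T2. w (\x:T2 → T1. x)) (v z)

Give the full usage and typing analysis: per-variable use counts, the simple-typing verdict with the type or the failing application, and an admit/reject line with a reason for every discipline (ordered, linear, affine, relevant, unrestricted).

usage: v: 1; z: 1; w (λ-bound): 1; x (λ-bound): 1
order of uses: w, x, v, z
typing: the term checks, with type T2
ordered: ✓, one use each (v, z, w, x); ordered split holds
linear: ✓, each of v, z, w, x used exactly once
affine: ✓, at most one use each (v, z, w, x)
relevant: ✓, none of v, z, w, x goes unused
unrestricted: ✓, type-checks (T2) and nothing is barred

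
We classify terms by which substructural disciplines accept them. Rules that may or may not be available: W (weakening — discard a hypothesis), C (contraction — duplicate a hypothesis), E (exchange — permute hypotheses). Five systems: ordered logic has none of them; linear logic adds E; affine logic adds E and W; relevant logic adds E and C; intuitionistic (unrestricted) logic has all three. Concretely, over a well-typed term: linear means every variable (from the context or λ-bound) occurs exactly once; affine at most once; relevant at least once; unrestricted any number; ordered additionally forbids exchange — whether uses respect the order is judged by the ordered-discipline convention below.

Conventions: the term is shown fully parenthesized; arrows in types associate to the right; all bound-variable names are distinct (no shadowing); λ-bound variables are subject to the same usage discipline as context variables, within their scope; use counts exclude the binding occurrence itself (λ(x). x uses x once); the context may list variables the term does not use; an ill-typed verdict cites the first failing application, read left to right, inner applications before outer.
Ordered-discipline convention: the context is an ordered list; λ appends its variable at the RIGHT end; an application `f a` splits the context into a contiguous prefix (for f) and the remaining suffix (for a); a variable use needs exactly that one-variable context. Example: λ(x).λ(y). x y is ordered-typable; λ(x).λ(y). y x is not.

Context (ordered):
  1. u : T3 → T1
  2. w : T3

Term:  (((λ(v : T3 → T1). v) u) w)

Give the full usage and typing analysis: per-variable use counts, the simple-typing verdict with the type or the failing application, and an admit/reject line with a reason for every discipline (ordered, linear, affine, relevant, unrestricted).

counts: u ×1; w ×1; v (bound) ×1
left-to-right use order: v, u, w
typing: well-typed — term : T1
ordered ✓ (one use each (u, w, v); ordered split holds)
linear ✓ (single use per variable (u, w, v))
affine ✓ (no duplicate uses among u, w, v)
relevant ✓ (at least one use each (u, w, v))
unrestricted ✓ (simply typable at T1; W, C, E all held)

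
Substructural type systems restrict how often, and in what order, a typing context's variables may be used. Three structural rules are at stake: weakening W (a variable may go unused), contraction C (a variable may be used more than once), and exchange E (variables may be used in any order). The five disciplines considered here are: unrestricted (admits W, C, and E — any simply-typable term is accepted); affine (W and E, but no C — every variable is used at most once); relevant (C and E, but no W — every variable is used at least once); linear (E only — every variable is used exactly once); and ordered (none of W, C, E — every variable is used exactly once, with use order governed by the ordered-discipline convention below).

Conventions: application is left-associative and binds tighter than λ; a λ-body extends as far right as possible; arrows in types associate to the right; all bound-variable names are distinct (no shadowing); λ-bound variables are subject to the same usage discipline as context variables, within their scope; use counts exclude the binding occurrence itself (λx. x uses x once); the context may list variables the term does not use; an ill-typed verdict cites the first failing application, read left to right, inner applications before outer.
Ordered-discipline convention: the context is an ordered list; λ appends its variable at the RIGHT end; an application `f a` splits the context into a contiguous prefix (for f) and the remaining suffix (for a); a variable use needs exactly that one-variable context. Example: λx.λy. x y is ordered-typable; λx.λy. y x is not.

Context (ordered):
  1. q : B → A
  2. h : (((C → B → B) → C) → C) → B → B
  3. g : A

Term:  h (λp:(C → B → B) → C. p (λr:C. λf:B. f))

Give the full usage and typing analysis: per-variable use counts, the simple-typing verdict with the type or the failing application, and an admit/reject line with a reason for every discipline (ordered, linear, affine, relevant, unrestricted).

counts: q: 0×; h: 1×; g: 0×; p [bound]: 1×; r [bound]: 0×; f [bound]: 1×
use order (left to right): h, p, f
typing: ✓ — B → B
ordered ✗ (needs weakening: q, g, r unused)
linear ✗ (needs weakening: q, g, r unused)
affine ✓ (q, h, g, p, r, f: no repeats, contraction unneeded)
relevant ✗ (needs weakening: q, g, r unused)
unrestricted ✓ (simply typable at B → B; W, C, E all held)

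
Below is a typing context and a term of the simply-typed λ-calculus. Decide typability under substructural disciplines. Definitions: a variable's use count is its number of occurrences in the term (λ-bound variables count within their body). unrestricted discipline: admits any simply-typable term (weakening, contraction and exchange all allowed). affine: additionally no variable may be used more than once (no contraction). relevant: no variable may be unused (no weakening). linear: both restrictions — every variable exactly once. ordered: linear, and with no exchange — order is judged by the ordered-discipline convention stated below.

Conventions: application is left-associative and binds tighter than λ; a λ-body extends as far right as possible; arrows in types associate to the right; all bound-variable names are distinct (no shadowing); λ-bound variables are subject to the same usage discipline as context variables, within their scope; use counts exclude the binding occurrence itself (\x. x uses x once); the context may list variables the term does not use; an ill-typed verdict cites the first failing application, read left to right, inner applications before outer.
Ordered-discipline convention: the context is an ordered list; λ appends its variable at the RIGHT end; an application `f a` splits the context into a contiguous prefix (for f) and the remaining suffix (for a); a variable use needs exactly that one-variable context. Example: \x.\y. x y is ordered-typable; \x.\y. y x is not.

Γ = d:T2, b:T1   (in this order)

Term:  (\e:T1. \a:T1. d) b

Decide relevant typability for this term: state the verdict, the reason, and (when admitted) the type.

no — e, a never used (weakening)
variable uses: d: 1; b: 1; e (λ-bound): 0; a (λ-bound): 0
use order (left to right): d, b
typing: the term checks, with type T1 → T2
summary: ordered ✗ · linear ✗ · affine ✓ · relevant ✗ · unrestricted ✓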